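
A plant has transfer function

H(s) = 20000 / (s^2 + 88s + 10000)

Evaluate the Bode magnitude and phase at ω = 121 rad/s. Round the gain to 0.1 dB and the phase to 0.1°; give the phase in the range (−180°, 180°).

At s = jω = j121:
quadratic: (j121)² + 88·j121 + 10000 = -4641 + j10648 → |·| ≈ 11615, ∠ ≈ 113.55°
|H| = 20000 / 11615 ≈ 1.7219
Gain = 20 log₁₀(1.7219) ≈ 4.72 dB
∠H = 0.00° − 113.55° = -113.55°

4.7 dB, -113.6°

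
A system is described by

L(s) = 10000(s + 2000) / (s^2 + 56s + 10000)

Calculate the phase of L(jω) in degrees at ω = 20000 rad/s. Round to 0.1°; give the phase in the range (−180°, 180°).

At s = jω = j20000:
zero (s+2000): 2000 + j20000 → |·| = √(2000²+20000²) = √404000000 ≈ 20100, ∠ = arctan(20000/2000) ≈ 84.29°
quadratic: (j20000)² + 56·j20000 + 10000 = -399990000 + j1120000 → |·| ≈ 3.9999e+08, ∠ ≈ 179.84°
∠L = 84.29° − 179.84° = -95.55°

-95.6°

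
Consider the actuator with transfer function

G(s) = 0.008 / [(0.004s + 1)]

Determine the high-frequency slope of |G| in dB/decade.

Each pole contributes −20 dB/decade at high frequency; each zero contributes +20 dB/decade.
Net: 0 zero(s) − 1 pole(s) → -20 dB/decade.

-20 dB/decade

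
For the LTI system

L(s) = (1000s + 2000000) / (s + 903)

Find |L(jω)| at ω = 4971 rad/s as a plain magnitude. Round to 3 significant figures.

Substitute s = j4971:
Numerator: 1000(j4971) + 2000000 = 2000000 + j4971000
Denominator: (j4971) + 903 = 903 + j4971
|N| = √(2000000² + 4971000²) ≈ 5.3582e+06, ∠N ≈ 68.08°
|D| = √(903² + 4971²) ≈ 5052.4, ∠D ≈ 79.70°
|L| = 5.3582e+06 / 5052.4 ≈ 1060.5

1.06e+03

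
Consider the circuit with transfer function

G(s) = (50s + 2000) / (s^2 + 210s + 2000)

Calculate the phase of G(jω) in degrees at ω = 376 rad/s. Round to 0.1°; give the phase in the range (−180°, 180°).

-66.5°

Substitute s = j376:
Numerator: 50(j376) + 2000 = 2000 + j18800
Denominator: (j376)^2 + 210(j376) + 2000 = -139376 + j78960
|N| = √(2000² + 18800²) ≈ 18906, ∠N ≈ 83.93°
|D| = √(139376² + 78960²) ≈ 1.6019e+05, ∠D ≈ 150.47°
∠G = 83.93° − 150.47° = -66.54°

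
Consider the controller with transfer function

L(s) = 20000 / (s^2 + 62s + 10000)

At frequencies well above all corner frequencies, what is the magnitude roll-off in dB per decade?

Each pole contributes −20 dB/decade at high frequency; each zero contributes +20 dB/decade.
Net: 0 zero(s) − 2 pole(s) → -40 dB/decade.

-40 dB/decade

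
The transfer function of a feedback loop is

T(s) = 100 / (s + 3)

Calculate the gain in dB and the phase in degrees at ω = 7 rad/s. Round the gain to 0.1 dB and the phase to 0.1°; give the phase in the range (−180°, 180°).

22.4 dB, -66.8°

Substitute s = j7:
Numerator: 100 = 100 + j0
Denominator: (j7) + 3 = 3 + j7
|N| = √(100² + 0²) ≈ 100, ∠N ≈ 0.00°
|D| = √(3² + 7²) ≈ 7.6158, ∠D ≈ 66.80°
|T| = 100 / 7.6158 ≈ 13.131
Gain = 20 log₁₀(13.131) ≈ 22.37 dB
∠T = 0.00° − 66.80° = -66.80°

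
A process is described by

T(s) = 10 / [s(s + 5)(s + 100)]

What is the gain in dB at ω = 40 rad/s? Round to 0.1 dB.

-84.8 dB

At s = jω = j40:
pole (s+5): 5 + j40 → |·| = √(5²+40²) = √1625 ≈ 40.311, ∠ = arctan(40/5) ≈ 82.87°
pole (s+100): 100 + j40 → |·| = √(100²+40²) = √11600 ≈ 107.7, ∠ = arctan(40/100) ≈ 21.80°
pole at origin: |s| = 40, ∠ = 90.00° (in denominator)
|T| = 10 / 1.7366e+05 ≈ 5.7584e-05
Gain = 20 log₁₀(5.7584e-05) ≈ -84.79 dB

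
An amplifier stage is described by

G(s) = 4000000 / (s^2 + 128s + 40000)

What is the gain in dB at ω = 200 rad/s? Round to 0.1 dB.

43.9 dB

At s = jω = j200:
quadratic: (j200)² + 128·j200 + 40000 = 0 + j25600 → |·| ≈ 25600, ∠ ≈ 90.00°
|G| = 4000000 / 25600 ≈ 156.25
Gain = 20 log₁₀(156.25) ≈ 43.88 dB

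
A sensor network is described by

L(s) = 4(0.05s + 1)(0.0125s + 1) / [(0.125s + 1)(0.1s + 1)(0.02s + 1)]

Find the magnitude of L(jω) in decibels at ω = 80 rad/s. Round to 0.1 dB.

-16.3 dB

At ω = 80 rad/s:
zero (1 + j80·0.05) = 1 + j4 → |·| ≈ 4.1231, ∠ ≈ 75.96°
zero (1 + j80·0.0125) = 1 + j1 → |·| ≈ 1.4142, ∠ ≈ 45.00°
pole (1 + j80·0.125) = 1 + j10 → |·| ≈ 10.05, ∠ ≈ 84.29°
pole (1 + j80·0.1) = 1 + j8 → |·| ≈ 8.0623, ∠ ≈ 82.87°
pole (1 + j80·0.02) = 1 + j1.6 → |·| ≈ 1.8868, ∠ ≈ 57.99°
|L| = 4 · 4.1231 · 1.4142 / (10.05 · 8.0623 · 1.8868) ≈ 0.15256
Gain = 20 log₁₀(0.15256) ≈ -16.33 dB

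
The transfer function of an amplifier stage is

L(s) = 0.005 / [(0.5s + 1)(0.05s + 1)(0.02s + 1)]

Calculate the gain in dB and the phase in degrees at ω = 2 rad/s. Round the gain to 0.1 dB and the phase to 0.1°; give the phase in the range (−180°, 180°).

-49.1 dB, -53.0°

At ω = 2 rad/s:
pole (1 + j2·0.5) = 1 + j1 → |·| ≈ 1.4142, ∠ ≈ 45.00°
pole (1 + j2·0.05) = 1 + j0.1 → |·| ≈ 1.005, ∠ ≈ 5.71°
pole (1 + j2·0.02) = 1 + j0.04 → |·| ≈ 1.0008, ∠ ≈ 2.29°
|L| = 0.005 · 1 / (1.4142 · 1.005 · 1.0008) ≈ 0.0035152
Gain = 20 log₁₀(0.0035152) ≈ -49.08 dB
∠L = (0°) − (45.00° + 5.71° + 2.29°) = -53.00°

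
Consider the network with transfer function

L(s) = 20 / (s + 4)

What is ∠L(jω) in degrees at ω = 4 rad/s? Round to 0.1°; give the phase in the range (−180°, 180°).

At s = jω = j4:
pole (s+4): 4 + j4 → |·| = √(4²+4²) = √32 ≈ 5.6569, ∠ = arctan(4/4) ≈ 45.00°
∠L = 0.00° − 45.00° = -45.00°

-45.0°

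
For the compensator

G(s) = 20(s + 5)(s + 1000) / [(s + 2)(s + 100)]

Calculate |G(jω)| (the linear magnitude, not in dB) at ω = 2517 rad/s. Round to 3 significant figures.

At s = jω = j2517:
zero (s+5): 5 + j2517 → |·| = √(5²+2517²) = √6335314 ≈ 2517, ∠ = arctan(2517/5) ≈ 89.89°
zero (s+1000): 1000 + j2517 → |·| = √(1000²+2517²) = √7335289 ≈ 2708.4, ∠ = arctan(2517/1000) ≈ 68.33°
pole (s+2): 2 + j2517 → |·| = √(2²+2517²) = √6335293 ≈ 2517, ∠ = arctan(2517/2) ≈ 89.95°
pole (s+100): 100 + j2517 → |·| = √(100²+2517²) = √6345289 ≈ 2519, ∠ = arctan(2517/100) ≈ 87.72°
|G| = 20 · 6.817e+06 / 6.3403e+06 ≈ 21.504

21.5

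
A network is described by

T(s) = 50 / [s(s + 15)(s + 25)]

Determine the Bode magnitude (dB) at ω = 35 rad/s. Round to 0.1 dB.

At s = jω = j35:
pole (s+15): 15 + j35 → |·| = √(15²+35²) = √1450 ≈ 38.079, ∠ = arctan(35/15) ≈ 66.80°
pole (s+25): 25 + j35 → |·| = √(25²+35²) = √1850 ≈ 43.012, ∠ = arctan(35/25) ≈ 54.46°
pole at origin: |s| = 35, ∠ = 90.00° (in denominator)
|T| = 50 / 57325 ≈ 0.00087222
Gain = 20 log₁₀(0.00087222) ≈ -61.19 dB

-61.2 dB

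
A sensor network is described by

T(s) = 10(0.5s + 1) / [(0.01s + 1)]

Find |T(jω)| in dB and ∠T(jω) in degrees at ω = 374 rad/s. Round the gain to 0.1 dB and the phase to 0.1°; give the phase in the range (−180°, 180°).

53.7 dB, 14.7°

At ω = 374 rad/s:
zero (1 + j374·0.5) = 1 + j187 → |·| ≈ 187, ∠ ≈ 89.69°
pole (1 + j374·0.01) = 1 + j3.74 → |·| ≈ 3.8714, ∠ ≈ 75.03°
|T| = 10 · 187 / (3.8714) ≈ 483.03
Gain = 20 log₁₀(483.03) ≈ 53.68 dB
∠T = (89.69°) − (75.03°) = 14.66°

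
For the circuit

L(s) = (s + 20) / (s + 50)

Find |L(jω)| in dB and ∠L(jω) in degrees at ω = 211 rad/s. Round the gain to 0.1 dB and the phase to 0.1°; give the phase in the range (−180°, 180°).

Substitute s = j211:
Numerator: (j211) + 20 = 20 + j211
Denominator: (j211) + 50 = 50 + j211
|N| = √(20² + 211²) ≈ 211.95, ∠N ≈ 84.59°
|D| = √(50² + 211²) ≈ 216.84, ∠D ≈ 76.67°
|L| = 211.95 / 216.84 ≈ 0.97745
Gain = 20 log₁₀(0.97745) ≈ -0.20 dB
∠L = 84.59° − 76.67° = 7.92°

-0.2 dB, 7.9°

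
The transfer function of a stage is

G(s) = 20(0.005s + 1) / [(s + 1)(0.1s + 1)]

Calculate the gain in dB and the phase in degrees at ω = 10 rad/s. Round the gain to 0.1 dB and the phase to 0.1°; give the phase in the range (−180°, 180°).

At ω = 10 rad/s:
zero (1 + j10·0.005) = 1 + j0.05 → |·| ≈ 1.0012, ∠ ≈ 2.86°
pole (1 + j10·1) = 1 + j10 → |·| ≈ 10.05, ∠ ≈ 84.29°
pole (1 + j10·0.1) = 1 + j1 → |·| ≈ 1.4142, ∠ ≈ 45.00°
|G| = 20 · 1.0012 / (10.05 · 1.4142) ≈ 1.4089
Gain = 20 log₁₀(1.4089) ≈ 2.98 dB
∠G = (2.86°) − (84.29° + 45.00°) = -126.43°

3.0 dB, -126.4°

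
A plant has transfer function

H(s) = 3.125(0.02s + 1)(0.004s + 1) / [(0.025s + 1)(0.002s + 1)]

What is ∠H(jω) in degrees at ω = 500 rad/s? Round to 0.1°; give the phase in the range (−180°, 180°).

17.3°

At ω = 500 rad/s:
zero (1 + j500·0.02) = 1 + j10 → |·| ≈ 10.05, ∠ ≈ 84.29°
zero (1 + j500·0.004) = 1 + j2 → |·| ≈ 2.2361, ∠ ≈ 63.43°
pole (1 + j500·0.025) = 1 + j12.5 → |·| ≈ 12.54, ∠ ≈ 85.43°
pole (1 + j500·0.002) = 1 + j1 → |·| ≈ 1.4142, ∠ ≈ 45.00°
∠H = (84.29° + 63.43°) − (85.43° + 45.00°) = 17.29°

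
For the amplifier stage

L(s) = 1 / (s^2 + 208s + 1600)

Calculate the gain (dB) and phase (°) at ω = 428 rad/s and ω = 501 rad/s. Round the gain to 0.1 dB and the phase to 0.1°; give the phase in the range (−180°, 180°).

Substitute s = j428:
Numerator: 1 = 1 + j0
Denominator: (j428)^2 + 208(j428) + 1600 = -181584 + j89024
|N| = √(1² + 0²) ≈ 1, ∠N ≈ 0.00°
|D| = √(181584² + 89024²) ≈ 2.0223e+05, ∠D ≈ 153.88°
|L| = 1 / 2.0223e+05 ≈ 4.9449e-06
Gain = 20 log₁₀(4.9449e-06) ≈ -106.12 dB
∠L = 0.00° − 153.88° = -153.88°

Substitute s = j501:
Numerator: 1 = 1 + j0
Denominator: (j501)^2 + 208(j501) + 1600 = -249401 + j104208
|N| = √(1² + 0²) ≈ 1, ∠N ≈ 0.00°
|D| = √(249401² + 104208²) ≈ 2.703e+05, ∠D ≈ 157.32°
|L| = 1 / 2.703e+05 ≈ 3.6996e-06
Gain = 20 log₁₀(3.6996e-06) ≈ -108.64 dB
∠L = 0.00° − 157.32° = -157.32°

ω = 428: -106.1 dB, -153.9°; ω = 501: -108.6 dB, -157.3°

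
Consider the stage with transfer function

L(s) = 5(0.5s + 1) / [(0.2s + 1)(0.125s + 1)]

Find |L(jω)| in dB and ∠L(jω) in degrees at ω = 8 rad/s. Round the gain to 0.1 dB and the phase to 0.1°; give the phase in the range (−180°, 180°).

17.8 dB, -27.0°

At ω = 8 rad/s:
zero (1 + j8·0.5) = 1 + j4 → |·| ≈ 4.1231, ∠ ≈ 75.96°
pole (1 + j8·0.2) = 1 + j1.6 → |·| ≈ 1.8868, ∠ ≈ 57.99°
pole (1 + j8·0.125) = 1 + j1 → |·| ≈ 1.4142, ∠ ≈ 45.00°
|L| = 5 · 4.1231 / (1.8868 · 1.4142) ≈ 7.726
Gain = 20 log₁₀(7.726) ≈ 17.76 dB
∠L = (75.96°) − (57.99° + 45.00°) = -27.03°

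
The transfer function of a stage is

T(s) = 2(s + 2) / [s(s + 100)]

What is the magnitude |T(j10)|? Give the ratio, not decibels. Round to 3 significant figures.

At s = jω = j10:
zero (s+2): 2 + j10 → |·| = √(2²+10²) = √104 ≈ 10.198, ∠ = arctan(10/2) ≈ 78.69°
pole (s+100): 100 + j10 → |·| = √(100²+10²) = √10100 ≈ 100.5, ∠ = arctan(10/100) ≈ 5.71°
pole at origin: |s| = 10, ∠ = 90.00° (in denominator)
|T| = 2 · 10.198 / 1005 ≈ 0.020295

0.0203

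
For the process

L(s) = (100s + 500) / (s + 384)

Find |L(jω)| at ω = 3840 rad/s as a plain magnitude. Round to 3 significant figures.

Substitute s = j3840:
Numerator: 100(j3840) + 500 = 500 + j384000
Denominator: (j3840) + 384 = 384 + j3840
|N| = √(500² + 384000²) ≈ 3.84e+05, ∠N ≈ 89.93°
|D| = √(384² + 3840²) ≈ 3859.2, ∠D ≈ 84.29°
|L| = 3.84e+05 / 3859.2 ≈ 99.502

99.5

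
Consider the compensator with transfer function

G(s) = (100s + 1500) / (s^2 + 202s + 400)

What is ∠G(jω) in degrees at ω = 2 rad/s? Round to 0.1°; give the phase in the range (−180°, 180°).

-38.0°

Substitute s = j2:
Numerator: 100(j2) + 1500 = 1500 + j200
Denominator: (j2)^2 + 202(j2) + 400 = 396 + j404
|N| = √(1500² + 200²) ≈ 1513.3, ∠N ≈ 7.59°
|D| = √(396² + 404²) ≈ 565.71, ∠D ≈ 45.57°
∠G = 7.59° − 45.57° = -37.98°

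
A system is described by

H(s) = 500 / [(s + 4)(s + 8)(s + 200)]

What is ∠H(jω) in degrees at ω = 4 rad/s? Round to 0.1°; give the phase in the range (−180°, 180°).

-72.7°

At s = jω = j4:
pole (s+4): 4 + j4 → |·| = √(4²+4²) = √32 ≈ 5.6569, ∠ = arctan(4/4) ≈ 45.00°
pole (s+8): 8 + j4 → |·| = √(8²+4²) = √80 ≈ 8.9443, ∠ = arctan(4/8) ≈ 26.57°
pole (s+200): 200 + j4 → |·| = √(200²+4²) = √40016 ≈ 200.04, ∠ = arctan(4/200) ≈ 1.15°
∠H = 0.00° − 72.72° = -72.72°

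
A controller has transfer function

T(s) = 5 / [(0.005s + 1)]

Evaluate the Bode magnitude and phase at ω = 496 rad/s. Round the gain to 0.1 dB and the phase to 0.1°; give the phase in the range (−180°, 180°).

At ω = 496 rad/s:
pole (1 + j496·0.005) = 1 + j2.48 → |·| ≈ 2.674, ∠ ≈ 68.04°
|T| = 5 · 1 / (2.674) ≈ 1.8699
Gain = 20 log₁₀(1.8699) ≈ 5.44 dB
∠T = (0°) − (68.04°) = -68.04°

5.4 dB, -68.0°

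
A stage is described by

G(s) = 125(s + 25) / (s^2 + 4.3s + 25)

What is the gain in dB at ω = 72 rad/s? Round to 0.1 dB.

At s = jω = j72:
zero (s+25): 25 + j72 → |·| = √(25²+72²) = √5809 ≈ 76.217, ∠ = arctan(72/25) ≈ 70.85°
quadratic: (j72)² + 4.3·j72 + 25 = -5159 + j309.6 → |·| ≈ 5168.3, ∠ ≈ 176.57°
|G| = 125 · 76.217 / 5168.3 ≈ 1.8434
Gain = 20 log₁₀(1.8434) ≈ 5.31 dB

5.3 dB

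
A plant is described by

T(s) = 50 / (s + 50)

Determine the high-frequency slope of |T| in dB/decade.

-20 dB/decade

Each pole contributes −20 dB/decade at high frequency; each zero contributes +20 dB/decade.
Net: 0 zero(s) − 1 pole(s) → -20 dB/decade.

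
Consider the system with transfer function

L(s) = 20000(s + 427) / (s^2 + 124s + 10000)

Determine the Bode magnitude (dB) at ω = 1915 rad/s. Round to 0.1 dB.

At s = jω = j1915:
zero (s+427): 427 + j1915 → |·| = √(427²+1915²) = √3849554 ≈ 1962, ∠ = arctan(1915/427) ≈ 77.43°
quadratic: (j1915)² + 124·j1915 + 10000 = -3657225 + j237460 → |·| ≈ 3.6649e+06, ∠ ≈ 176.29°
|L| = 20000 · 1962 / 3.6649e+06 ≈ 10.707
Gain = 20 log₁₀(10.707) ≈ 20.59 dB

20.6 dB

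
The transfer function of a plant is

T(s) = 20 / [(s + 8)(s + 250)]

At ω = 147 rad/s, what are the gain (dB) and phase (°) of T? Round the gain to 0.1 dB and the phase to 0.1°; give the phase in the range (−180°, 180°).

At s = jω = j147:
pole (s+8): 8 + j147 → |·| = √(8²+147²) = √21673 ≈ 147.22, ∠ = arctan(147/8) ≈ 86.88°
pole (s+250): 250 + j147 → |·| = √(250²+147²) = √84109 ≈ 290.02, ∠ = arctan(147/250) ≈ 30.46°
|T| = 20 / 42697 ≈ 0.00046842
Gain = 20 log₁₀(0.00046842) ≈ -66.59 dB
∠T = 0.00° − 117.34° = -117.34°

-66.6 dB, -117.3°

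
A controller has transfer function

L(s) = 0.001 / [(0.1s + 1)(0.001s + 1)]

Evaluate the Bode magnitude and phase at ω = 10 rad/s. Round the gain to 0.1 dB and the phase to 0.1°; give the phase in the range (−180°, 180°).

At ω = 10 rad/s:
pole (1 + j10·0.1) = 1 + j1 → |·| ≈ 1.4142, ∠ ≈ 45.00°
pole (1 + j10·0.001) = 1 + j0.01 → |·| ≈ 1, ∠ ≈ 0.57°
|L| = 0.001 · 1 / (1.4142 · 1) ≈ 0.00070711
Gain = 20 log₁₀(0.00070711) ≈ -63.01 dB
∠L = (0°) − (45.00° + 0.57°) = -45.57°

-63.0 dB, -45.6°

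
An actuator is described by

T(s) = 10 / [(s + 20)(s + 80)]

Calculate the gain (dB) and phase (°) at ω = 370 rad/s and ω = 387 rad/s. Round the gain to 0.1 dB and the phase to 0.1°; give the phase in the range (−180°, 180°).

At s = jω = j370:
pole (s+20): 20 + j370 → |·| = √(20²+370²) = √137300 ≈ 370.54, ∠ = arctan(370/20) ≈ 86.91°
pole (s+80): 80 + j370 → |·| = √(80²+370²) = √143300 ≈ 378.55, ∠ = arctan(370/80) ≈ 77.80°
|T| = 10 / 1.4027e+05 ≈ 7.1291e-05
Gain = 20 log₁₀(7.1291e-05) ≈ -82.94 dB
∠T = 0.00° − 164.71° = -164.71°

At s = jω = j387:
pole (s+20): 20 + j387 → |·| = √(20²+387²) = √150169 ≈ 387.52, ∠ = arctan(387/20) ≈ 87.04°
pole (s+80): 80 + j387 → |·| = √(80²+387²) = √156169 ≈ 395.18, ∠ = arctan(387/80) ≈ 78.32°
|T| = 10 / 1.5314e+05 ≈ 6.53e-05
Gain = 20 log₁₀(6.53e-05) ≈ -83.70 dB
∠T = 0.00° − 165.36° = -165.36°

ω = 370: -82.9 dB, -164.7°; ω = 387: -83.7 dB, -165.4°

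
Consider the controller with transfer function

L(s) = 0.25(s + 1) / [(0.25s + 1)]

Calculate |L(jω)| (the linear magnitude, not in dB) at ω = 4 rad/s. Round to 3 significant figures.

At ω = 4 rad/s:
zero (1 + j4·1) = 1 + j4 → |·| ≈ 4.1231, ∠ ≈ 75.96°
pole (1 + j4·0.25) = 1 + j1 → |·| ≈ 1.4142, ∠ ≈ 45.00°
|L| = 0.25 · 4.1231 / (1.4142) ≈ 0.72887

0.729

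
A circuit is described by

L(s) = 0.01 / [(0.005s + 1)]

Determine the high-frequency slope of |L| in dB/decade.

-20 dB/decade

Each pole contributes −20 dB/decade at high frequency; each zero contributes +20 dB/decade.
Net: 0 zero(s) − 1 pole(s) → -20 dB/decade.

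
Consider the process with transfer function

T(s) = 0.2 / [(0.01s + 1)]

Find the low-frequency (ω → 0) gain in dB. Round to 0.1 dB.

T(0) = 0.2 · 1 / 1 = 0.2
20 log₁₀(0.2) ≈ -13.98 dB

-14.0 dB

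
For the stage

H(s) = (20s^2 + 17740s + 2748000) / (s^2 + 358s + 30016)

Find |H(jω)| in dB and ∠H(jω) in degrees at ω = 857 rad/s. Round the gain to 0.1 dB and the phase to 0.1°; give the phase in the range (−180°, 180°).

Substitute s = j857:
Numerator: 20(j857)^2 + 17740(j857) + 2748000 = -11940980 + j15203180
Denominator: (j857)^2 + 358(j857) + 30016 = -704433 + j306806
|N| = √(11940980² + 15203180²) ≈ 1.9332e+07, ∠N ≈ 128.15°
|D| = √(704433² + 306806²) ≈ 7.6835e+05, ∠D ≈ 156.47°
|H| = 1.9332e+07 / 7.6835e+05 ≈ 25.16
Gain = 20 log₁₀(25.16) ≈ 28.01 dB
∠H = 128.15° − 156.47° = -28.32°

28.0 dB, -28.3°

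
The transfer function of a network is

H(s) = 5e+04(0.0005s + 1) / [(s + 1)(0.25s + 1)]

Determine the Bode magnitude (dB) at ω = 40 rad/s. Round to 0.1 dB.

At ω = 40 rad/s:
zero (1 + j40·0.0005) = 1 + j0.02 → |·| ≈ 1.0002, ∠ ≈ 1.15°
pole (1 + j40·1) = 1 + j40 → |·| ≈ 40.012, ∠ ≈ 88.57°
pole (1 + j40·0.25) = 1 + j10 → |·| ≈ 10.05, ∠ ≈ 84.29°
|H| = 5e+04 · 1.0002 / (40.012 · 10.05) ≈ 124.37
Gain = 20 log₁₀(124.37) ≈ 41.89 dB

41.9 dB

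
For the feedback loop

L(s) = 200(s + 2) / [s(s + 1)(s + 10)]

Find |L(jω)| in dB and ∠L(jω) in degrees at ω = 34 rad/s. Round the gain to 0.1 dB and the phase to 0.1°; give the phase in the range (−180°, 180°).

-15.6 dB, -165.3°

At s = jω = j34:
zero (s+2): 2 + j34 → |·| = √(2²+34²) = √1160 ≈ 34.059, ∠ = arctan(34/2) ≈ 86.63°
pole (s+1): 1 + j34 → |·| = √(1²+34²) = √1157 ≈ 34.015, ∠ = arctan(34/1) ≈ 88.32°
pole (s+10): 10 + j34 → |·| = √(10²+34²) = √1256 ≈ 35.44, ∠ = arctan(34/10) ≈ 73.61°
pole at origin: |s| = 34, ∠ = 90.00° (in denominator)
|L| = 200 · 34.059 / 40987 ≈ 0.16619
Gain = 20 log₁₀(0.16619) ≈ -15.59 dB
∠L = 86.63° − 251.93° = -165.30°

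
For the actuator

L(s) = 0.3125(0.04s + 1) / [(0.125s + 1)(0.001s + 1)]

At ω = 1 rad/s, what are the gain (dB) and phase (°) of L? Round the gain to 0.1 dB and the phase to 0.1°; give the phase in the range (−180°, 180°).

At ω = 1 rad/s:
zero (1 + j1·0.04) = 1 + j0.04 → |·| ≈ 1.0008, ∠ ≈ 2.29°
pole (1 + j1·0.125) = 1 + j0.125 → |·| ≈ 1.0078, ∠ ≈ 7.13°
pole (1 + j1·0.001) = 1 + j0.001 → |·| ≈ 1, ∠ ≈ 0.06°
|L| = 0.3125 · 1.0008 / (1.0078 · 1) ≈ 0.31033
Gain = 20 log₁₀(0.31033) ≈ -10.16 dB
∠L = (2.29°) − (7.13° + 0.06°) = -4.90°

-10.2 dB, -4.9°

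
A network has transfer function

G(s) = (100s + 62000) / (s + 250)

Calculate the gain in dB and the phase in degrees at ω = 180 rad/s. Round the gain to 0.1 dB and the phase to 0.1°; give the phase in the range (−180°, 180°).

46.4 dB, -19.6°

Substitute s = j180:
Numerator: 100(j180) + 62000 = 62000 + j18000
Denominator: (j180) + 250 = 250 + j180
|N| = √(62000² + 18000²) ≈ 64560, ∠N ≈ 16.19°
|D| = √(250² + 180²) ≈ 308.06, ∠D ≈ 35.75°
|G| = 64560 / 308.06 ≈ 209.57
Gain = 20 log₁₀(209.57) ≈ 46.43 dB
∠G = 16.19° − 35.75° = -19.56°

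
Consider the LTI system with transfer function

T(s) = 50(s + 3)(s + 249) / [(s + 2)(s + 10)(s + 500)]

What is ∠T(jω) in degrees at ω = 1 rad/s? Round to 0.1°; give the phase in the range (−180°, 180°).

At s = jω = j1:
zero (s+3): 3 + j1 → |·| = √(3²+1²) = √10 ≈ 3.1623, ∠ = arctan(1/3) ≈ 18.43°
zero (s+249): 249 + j1 → |·| = √(249²+1²) = √62002 ≈ 249, ∠ = arctan(1/249) ≈ 0.23°
pole (s+2): 2 + j1 → |·| = √(2²+1²) = √5 ≈ 2.2361, ∠ = arctan(1/2) ≈ 26.57°
pole (s+10): 10 + j1 → |·| = √(10²+1²) = √101 ≈ 10.05, ∠ = arctan(1/10) ≈ 5.71°
pole (s+500): 500 + j1 → |·| = √(500²+1²) = √250001 ≈ 500, ∠ = arctan(1/500) ≈ 0.11°
∠T = 18.66° − 32.39° = -13.73°

-13.7°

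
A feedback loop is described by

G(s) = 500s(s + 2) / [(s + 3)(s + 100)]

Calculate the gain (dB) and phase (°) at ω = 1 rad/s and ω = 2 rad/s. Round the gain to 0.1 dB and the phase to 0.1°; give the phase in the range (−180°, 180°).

At s = jω = j1:
zero (s+2): 2 + j1 → |·| = √(2²+1²) = √5 ≈ 2.2361, ∠ = arctan(1/2) ≈ 26.57°
zero at origin: s = j1 → |·| = 1, ∠ = 90.00°
pole (s+3): 3 + j1 → |·| = √(3²+1²) = √10 ≈ 3.1623, ∠ = arctan(1/3) ≈ 18.43°
pole (s+100): 100 + j1 → |·| = √(100²+1²) = √10001 ≈ 100, ∠ = arctan(1/100) ≈ 0.57°
|G| = 500 · 2.2361 / 316.23 ≈ 3.5356
Gain = 20 log₁₀(3.5356) ≈ 10.97 dB
∠G = 116.57° − 19.00° = 97.57°

At s = jω = j2:
zero (s+2): 2 + j2 → |·| = √(2²+2²) = √8 ≈ 2.8284, ∠ = arctan(2/2) ≈ 45.00°
zero at origin: s = j2 → |·| = 2, ∠ = 90.00°
pole (s+3): 3 + j2 → |·| = √(3²+2²) = √13 ≈ 3.6056, ∠ = arctan(2/3) ≈ 33.69°
pole (s+100): 100 + j2 → |·| = √(100²+2²) = √10004 ≈ 100.02, ∠ = arctan(2/100) ≈ 1.15°
|G| = 500 · 5.6568 / 360.63 ≈ 7.8429
Gain = 20 log₁₀(7.8429) ≈ 17.89 dB
∠G = 135.00° − 34.84° = 100.16°

ω = 1: 11.0 dB, 97.6°; ω = 2: 17.9 dB, 100.2°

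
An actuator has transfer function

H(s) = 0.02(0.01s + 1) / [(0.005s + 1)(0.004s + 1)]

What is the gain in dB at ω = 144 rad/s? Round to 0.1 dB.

At ω = 144 rad/s:
zero (1 + j144·0.01) = 1 + j1.44 → |·| ≈ 1.7532, ∠ ≈ 55.22°
pole (1 + j144·0.005) = 1 + j0.72 → |·| ≈ 1.2322, ∠ ≈ 35.75°
pole (1 + j144·0.004) = 1 + j0.576 → |·| ≈ 1.154, ∠ ≈ 29.94°
|H| = 0.02 · 1.7532 / (1.2322 · 1.154) ≈ 0.024659
Gain = 20 log₁₀(0.024659) ≈ -32.16 dB

-32.2 dB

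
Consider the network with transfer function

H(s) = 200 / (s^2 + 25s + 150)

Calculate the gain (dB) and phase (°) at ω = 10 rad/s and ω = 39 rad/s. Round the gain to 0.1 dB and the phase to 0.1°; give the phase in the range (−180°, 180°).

Substitute s = j10:
Numerator: 200 = 200 + j0
Denominator: (j10)^2 + 25(j10) + 150 = 50 + j250
|N| = √(200² + 0²) ≈ 200, ∠N ≈ 0.00°
|D| = √(50² + 250²) ≈ 254.95, ∠D ≈ 78.69°
|H| = 200 / 254.95 ≈ 0.78447
Gain = 20 log₁₀(0.78447) ≈ -2.11 dB
∠H = 0.00° − 78.69° = -78.69°

Substitute s = j39:
Numerator: 200 = 200 + j0
Denominator: (j39)^2 + 25(j39) + 150 = -1371 + j975
|N| = √(200² + 0²) ≈ 200, ∠N ≈ 0.00°
|D| = √(1371² + 975²) ≈ 1682.3, ∠D ≈ 144.58°
|H| = 200 / 1682.3 ≈ 0.11888
Gain = 20 log₁₀(0.11888) ≈ -18.50 dB
∠H = 0.00° − 144.58° = -144.58°

ω = 10: -2.1 dB, -78.7°; ω = 39: -18.5 dB, -144.6°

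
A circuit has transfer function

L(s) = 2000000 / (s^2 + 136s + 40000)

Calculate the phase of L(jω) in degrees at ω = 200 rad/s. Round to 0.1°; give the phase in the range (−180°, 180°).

At s = jω = j200:
quadratic: (j200)² + 136·j200 + 40000 = 0 + j27200 → |·| ≈ 27200, ∠ ≈ 90.00°
∠L = 0.00° − 90.00° = -90.00°

-90.0°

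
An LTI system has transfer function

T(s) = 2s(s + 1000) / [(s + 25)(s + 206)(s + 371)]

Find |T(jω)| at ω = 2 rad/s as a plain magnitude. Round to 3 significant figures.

0.00209

At s = jω = j2:
zero (s+1000): 1000 + j2 → |·| = √(1000²+2²) = √1000004 ≈ 1000, ∠ = arctan(2/1000) ≈ 0.11°
zero at origin: s = j2 → |·| = 2, ∠ = 90.00°
pole (s+25): 25 + j2 → |·| = √(25²+2²) = √629 ≈ 25.08, ∠ = arctan(2/25) ≈ 4.57°
pole (s+206): 206 + j2 → |·| = √(206²+2²) = √42440 ≈ 206.01, ∠ = arctan(2/206) ≈ 0.56°
pole (s+371): 371 + j2 → |·| = √(371²+2²) = √137645 ≈ 371.01, ∠ = arctan(2/371) ≈ 0.31°
|T| = 2 · 2000 / 1.9169e+06 ≈ 0.0020867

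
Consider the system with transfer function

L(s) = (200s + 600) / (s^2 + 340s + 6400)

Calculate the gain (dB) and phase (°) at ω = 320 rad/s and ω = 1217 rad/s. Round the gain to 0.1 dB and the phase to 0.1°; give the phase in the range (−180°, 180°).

Substitute s = j320:
Numerator: 200(j320) + 600 = 600 + j64000
Denominator: (j320)^2 + 340(j320) + 6400 = -96000 + j108800
|N| = √(600² + 64000²) ≈ 64003, ∠N ≈ 89.46°
|D| = √(96000² + 108800²) ≈ 1.451e+05, ∠D ≈ 131.42°
|L| = 64003 / 1.451e+05 ≈ 0.4411
Gain = 20 log₁₀(0.4411) ≈ -7.11 dB
∠L = 89.46° − 131.42° = -41.96°

Substitute s = j1217:
Numerator: 200(j1217) + 600 = 600 + j243400
Denominator: (j1217)^2 + 340(j1217) + 6400 = -1474689 + j413780
|N| = √(600² + 243400²) ≈ 2.434e+05, ∠N ≈ 89.86°
|D| = √(1474689² + 413780²) ≈ 1.5316e+06, ∠D ≈ 164.33°
|L| = 2.434e+05 / 1.5316e+06 ≈ 0.15892
Gain = 20 log₁₀(0.15892) ≈ -15.98 dB
∠L = 89.86° − 164.33° = -74.47°

ω = 320: -7.1 dB, -42.0°; ω = 1217: -16.0 dB, -74.5°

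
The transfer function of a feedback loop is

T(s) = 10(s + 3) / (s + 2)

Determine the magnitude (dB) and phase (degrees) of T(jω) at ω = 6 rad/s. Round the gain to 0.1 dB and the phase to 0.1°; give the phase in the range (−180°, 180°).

At s = jω = j6:
zero (s+3): 3 + j6 → |·| = √(3²+6²) = √45 ≈ 6.7082, ∠ = arctan(6/3) ≈ 63.43°
pole (s+2): 2 + j6 → |·| = √(2²+6²) = √40 ≈ 6.3246, ∠ = arctan(6/2) ≈ 71.57°
|T| = 10 · 6.7082 / 6.3246 ≈ 10.607
Gain = 20 log₁₀(10.607) ≈ 20.51 dB
∠T = 63.43° − 71.57° = -8.14°

20.5 dB, -8.1°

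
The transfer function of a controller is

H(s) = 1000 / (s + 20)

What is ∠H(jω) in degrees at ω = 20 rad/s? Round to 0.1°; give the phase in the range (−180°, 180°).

-45.0°

At s = jω = j20:
pole (s+20): 20 + j20 → |·| = √(20²+20²) = √800 ≈ 28.284, ∠ = arctan(20/20) ≈ 45.00°
∠H = 0.00° − 45.00° = -45.00°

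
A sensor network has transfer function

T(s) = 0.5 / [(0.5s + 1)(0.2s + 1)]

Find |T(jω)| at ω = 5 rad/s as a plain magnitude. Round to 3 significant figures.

0.131

At ω = 5 rad/s:
pole (1 + j5·0.5) = 1 + j2.5 → |·| ≈ 2.6926, ∠ ≈ 68.20°
pole (1 + j5·0.2) = 1 + j1 → |·| ≈ 1.4142, ∠ ≈ 45.00°
|T| = 0.5 · 1 / (2.6926 · 1.4142) ≈ 0.13131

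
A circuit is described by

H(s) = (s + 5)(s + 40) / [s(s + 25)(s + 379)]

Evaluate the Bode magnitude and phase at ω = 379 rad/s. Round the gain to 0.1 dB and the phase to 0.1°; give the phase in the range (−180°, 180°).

-54.6 dB, -48.0°

At s = jω = j379:
zero (s+5): 5 + j379 → |·| = √(5²+379²) = √143666 ≈ 379.03, ∠ = arctan(379/5) ≈ 89.24°
zero (s+40): 40 + j379 → |·| = √(40²+379²) = √145241 ≈ 381.1, ∠ = arctan(379/40) ≈ 83.98°
pole (s+25): 25 + j379 → |·| = √(25²+379²) = √144266 ≈ 379.82, ∠ = arctan(379/25) ≈ 86.23°
pole (s+379): 379 + j379 → |·| = √(379²+379²) = √287282 ≈ 535.99, ∠ = arctan(379/379) ≈ 45.00°
pole at origin: |s| = 379, ∠ = 90.00° (in denominator)
|H| = 1 · 1.4445e+05 / 7.7157e+07 ≈ 0.0018722
Gain = 20 log₁₀(0.0018722) ≈ -54.55 dB
∠H = 173.22° − 221.23° = -48.01°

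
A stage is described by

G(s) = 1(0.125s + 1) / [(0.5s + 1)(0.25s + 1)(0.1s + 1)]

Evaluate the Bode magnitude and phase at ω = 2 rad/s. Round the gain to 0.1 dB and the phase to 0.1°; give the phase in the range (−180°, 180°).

At ω = 2 rad/s:
zero (1 + j2·0.125) = 1 + j0.25 → |·| ≈ 1.0308, ∠ ≈ 14.04°
pole (1 + j2·0.5) = 1 + j1 → |·| ≈ 1.4142, ∠ ≈ 45.00°
pole (1 + j2·0.25) = 1 + j0.5 → |·| ≈ 1.118, ∠ ≈ 26.57°
pole (1 + j2·0.1) = 1 + j0.2 → |·| ≈ 1.0198, ∠ ≈ 11.31°
|G| = 1 · 1.0308 / (1.4142 · 1.118 · 1.0198) ≈ 0.6393
Gain = 20 log₁₀(0.6393) ≈ -3.89 dB
∠G = (14.04°) − (45.00° + 26.57° + 11.31°) = -68.84°

-3.9 dB, -68.8°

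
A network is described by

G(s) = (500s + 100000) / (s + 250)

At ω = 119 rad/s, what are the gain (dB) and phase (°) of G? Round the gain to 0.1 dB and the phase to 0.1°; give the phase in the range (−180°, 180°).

52.5 dB, 5.3°

Substitute s = j119:
Numerator: 500(j119) + 100000 = 100000 + j59500
Denominator: (j119) + 250 = 250 + j119
|N| = √(100000² + 59500²) ≈ 1.1636e+05, ∠N ≈ 30.75°
|D| = √(250² + 119²) ≈ 276.88, ∠D ≈ 25.45°
|G| = 1.1636e+05 / 276.88 ≈ 420.25
Gain = 20 log₁₀(420.25) ≈ 52.47 dB
∠G = 30.75° − 25.45° = 5.30°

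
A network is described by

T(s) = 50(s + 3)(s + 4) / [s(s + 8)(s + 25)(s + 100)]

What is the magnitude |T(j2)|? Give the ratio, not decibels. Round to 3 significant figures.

0.0195

At s = jω = j2:
zero (s+3): 3 + j2 → |·| = √(3²+2²) = √13 ≈ 3.6056, ∠ = arctan(2/3) ≈ 33.69°
zero (s+4): 4 + j2 → |·| = √(4²+2²) = √20 ≈ 4.4721, ∠ = arctan(2/4) ≈ 26.57°
pole (s+8): 8 + j2 → |·| = √(8²+2²) = √68 ≈ 8.2462, ∠ = arctan(2/8) ≈ 14.04°
pole (s+25): 25 + j2 → |·| = √(25²+2²) = √629 ≈ 25.08, ∠ = arctan(2/25) ≈ 4.57°
pole (s+100): 100 + j2 → |·| = √(100²+2²) = √10004 ≈ 100.02, ∠ = arctan(2/100) ≈ 1.15°
pole at origin: |s| = 2, ∠ = 90.00° (in denominator)
|T| = 50 · 16.125 / 41371 ≈ 0.019488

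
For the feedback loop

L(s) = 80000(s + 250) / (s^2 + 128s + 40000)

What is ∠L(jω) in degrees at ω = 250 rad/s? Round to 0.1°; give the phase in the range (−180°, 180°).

-80.1°

At s = jω = j250:
zero (s+250): 250 + j250 → |·| = √(250²+250²) = √125000 ≈ 353.55, ∠ = arctan(250/250) ≈ 45.00°
quadratic: (j250)² + 128·j250 + 40000 = -22500 + j32000 → |·| ≈ 39118, ∠ ≈ 125.11°
∠L = 45.00° − 125.11° = -80.11°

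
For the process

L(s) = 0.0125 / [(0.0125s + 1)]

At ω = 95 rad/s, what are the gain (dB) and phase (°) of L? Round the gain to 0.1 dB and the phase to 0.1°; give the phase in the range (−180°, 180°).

-41.9 dB, -49.9°

At ω = 95 rad/s:
pole (1 + j95·0.0125) = 1 + j1.1875 → |·| ≈ 1.5525, ∠ ≈ 49.90°
|L| = 0.0125 · 1 / (1.5525) ≈ 0.0080515
Gain = 20 log₁₀(0.0080515) ≈ -41.88 dB
∠L = (0°) − (49.90°) = -49.90°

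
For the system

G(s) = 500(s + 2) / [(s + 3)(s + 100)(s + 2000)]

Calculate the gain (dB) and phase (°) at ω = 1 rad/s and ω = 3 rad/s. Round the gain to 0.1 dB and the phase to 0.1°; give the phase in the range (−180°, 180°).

ω = 1: -55.1 dB, 7.5°; ω = 3: -53.5 dB, 9.5°

At s = jω = j1:
zero (s+2): 2 + j1 → |·| = √(2²+1²) = √5 ≈ 2.2361, ∠ = arctan(1/2) ≈ 26.57°
pole (s+3): 3 + j1 → |·| = √(3²+1²) = √10 ≈ 3.1623, ∠ = arctan(1/3) ≈ 18.43°
pole (s+100): 100 + j1 → |·| = √(100²+1²) = √10001 ≈ 100, ∠ = arctan(1/100) ≈ 0.57°
pole (s+2000): 2000 + j1 → |·| = √(2000²+1²) = √4000001 ≈ 2000, ∠ = arctan(1/2000) ≈ 0.03°
|G| = 500 · 2.2361 / 6.3246e+05 ≈ 0.0017678
Gain = 20 log₁₀(0.0017678) ≈ -55.05 dB
∠G = 26.57° − 19.03° = 7.54°

At s = jω = j3:
zero (s+2): 2 + j3 → |·| = √(2²+3²) = √13 ≈ 3.6056, ∠ = arctan(3/2) ≈ 56.31°
pole (s+3): 3 + j3 → |·| = √(3²+3²) = √18 ≈ 4.2426, ∠ = arctan(3/3) ≈ 45.00°
pole (s+100): 100 + j3 → |·| = √(100²+3²) = √10009 ≈ 100.04, ∠ = arctan(3/100) ≈ 1.72°
pole (s+2000): 2000 + j3 → |·| = √(2000²+3²) = √4000009 ≈ 2000, ∠ = arctan(3/2000) ≈ 0.09°
|G| = 500 · 3.6056 / 8.4886e+05 ≈ 0.0021238
Gain = 20 log₁₀(0.0021238) ≈ -53.46 dB
∠G = 56.31° − 46.81° = 9.50°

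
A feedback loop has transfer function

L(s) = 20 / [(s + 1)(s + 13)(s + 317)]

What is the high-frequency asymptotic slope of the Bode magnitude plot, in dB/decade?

-60 dB/decade

Each pole contributes −20 dB/decade at high frequency; each zero contributes +20 dB/decade.
Net: 0 zero(s) − 3 pole(s) → -60 dB/decade.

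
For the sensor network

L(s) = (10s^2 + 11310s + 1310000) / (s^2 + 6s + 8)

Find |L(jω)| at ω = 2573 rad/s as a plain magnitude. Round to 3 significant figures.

Substitute s = j2573:
Numerator: 10(j2573)^2 + 11310(j2573) + 1310000 = -64893290 + j29100630
Denominator: (j2573)^2 + 6(j2573) + 8 = -6620321 + j15438
|N| = √(64893290² + 29100630²) ≈ 7.112e+07, ∠N ≈ 155.85°
|D| = √(6620321² + 15438²) ≈ 6.6203e+06, ∠D ≈ 179.87°
|L| = 7.112e+07 / 6.6203e+06 ≈ 10.743

10.7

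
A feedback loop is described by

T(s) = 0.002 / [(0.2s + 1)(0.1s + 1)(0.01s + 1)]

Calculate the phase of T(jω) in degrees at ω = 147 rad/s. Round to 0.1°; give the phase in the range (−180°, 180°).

At ω = 147 rad/s:
pole (1 + j147·0.2) = 1 + j29.4 → |·| ≈ 29.417, ∠ ≈ 88.05°
pole (1 + j147·0.1) = 1 + j14.7 → |·| ≈ 14.734, ∠ ≈ 86.11°
pole (1 + j147·0.01) = 1 + j1.47 → |·| ≈ 1.7779, ∠ ≈ 55.77°
∠T = (0°) − (88.05° + 86.11° + 55.77°) = -229.93° ≡ 130.07° (principal value)

130.1°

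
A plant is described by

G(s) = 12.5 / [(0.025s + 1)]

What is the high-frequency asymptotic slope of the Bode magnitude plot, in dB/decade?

Each pole contributes −20 dB/decade at high frequency; each zero contributes +20 dB/decade.
Net: 0 zero(s) − 1 pole(s) → -20 dB/decade.

-20 dB/decade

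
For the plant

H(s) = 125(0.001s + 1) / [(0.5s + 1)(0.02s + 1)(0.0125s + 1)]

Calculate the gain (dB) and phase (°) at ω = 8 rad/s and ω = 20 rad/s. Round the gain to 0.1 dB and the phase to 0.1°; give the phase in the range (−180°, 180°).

ω = 8: 29.5 dB, -90.3°; ω = 20: 21.0 dB, -119.0°

At ω = 8 rad/s:
zero (1 + j8·0.001) = 1 + j0.008 → |·| ≈ 1, ∠ ≈ 0.46°
pole (1 + j8·0.5) = 1 + j4 → |·| ≈ 4.1231, ∠ ≈ 75.96°
pole (1 + j8·0.02) = 1 + j0.16 → |·| ≈ 1.0127, ∠ ≈ 9.09°
pole (1 + j8·0.0125) = 1 + j0.1 → |·| ≈ 1.005, ∠ ≈ 5.71°
|H| = 125 · 1 / (4.1231 · 1.0127 · 1.005) ≈ 29.788
Gain = 20 log₁₀(29.788) ≈ 29.48 dB
∠H = (0.46°) − (75.96° + 9.09° + 5.71°) = -90.30°

At ω = 20 rad/s:
zero (1 + j20·0.001) = 1 + j0.02 → |·| ≈ 1.0002, ∠ ≈ 1.15°
pole (1 + j20·0.5) = 1 + j10 → |·| ≈ 10.05, ∠ ≈ 84.29°
pole (1 + j20·0.02) = 1 + j0.4 → |·| ≈ 1.077, ∠ ≈ 21.80°
pole (1 + j20·0.0125) = 1 + j0.25 → |·| ≈ 1.0308, ∠ ≈ 14.04°
|H| = 125 · 1.0002 / (10.05 · 1.077 · 1.0308) ≈ 11.206
Gain = 20 log₁₀(11.206) ≈ 20.99 dB
∠H = (1.15°) − (84.29° + 21.80° + 14.04°) = -118.98°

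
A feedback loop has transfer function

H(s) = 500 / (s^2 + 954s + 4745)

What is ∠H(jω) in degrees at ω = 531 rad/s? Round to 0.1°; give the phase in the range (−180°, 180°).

-118.7°

Substitute s = j531:
Numerator: 500 = 500 + j0
Denominator: (j531)^2 + 954(j531) + 4745 = -277216 + j506574
|N| = √(500² + 0²) ≈ 500, ∠N ≈ 0.00°
|D| = √(277216² + 506574²) ≈ 5.7747e+05, ∠D ≈ 118.69°
∠H = 0.00° − 118.69° = -118.69°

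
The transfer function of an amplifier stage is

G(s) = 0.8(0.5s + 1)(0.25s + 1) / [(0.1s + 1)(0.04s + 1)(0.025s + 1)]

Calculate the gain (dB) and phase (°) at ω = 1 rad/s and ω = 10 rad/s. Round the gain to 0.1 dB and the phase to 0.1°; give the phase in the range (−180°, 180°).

At ω = 1 rad/s:
zero (1 + j1·0.5) = 1 + j0.5 → |·| ≈ 1.118, ∠ ≈ 26.57°
zero (1 + j1·0.25) = 1 + j0.25 → |·| ≈ 1.0308, ∠ ≈ 14.04°
pole (1 + j1·0.1) = 1 + j0.1 → |·| ≈ 1.005, ∠ ≈ 5.71°
pole (1 + j1·0.04) = 1 + j0.04 → |·| ≈ 1.0008, ∠ ≈ 2.29°
pole (1 + j1·0.025) = 1 + j0.025 → |·| ≈ 1.0003, ∠ ≈ 1.43°
|G| = 0.8 · 1.118 · 1.0308 / (1.005 · 1.0008 · 1.0003) ≈ 0.91635
Gain = 20 log₁₀(0.91635) ≈ -0.76 dB
∠G = (26.57° + 14.04°) − (5.71° + 2.29° + 1.43°) = 31.18°

At ω = 10 rad/s:
zero (1 + j10·0.5) = 1 + j5 → |·| ≈ 5.099, ∠ ≈ 78.69°
zero (1 + j10·0.25) = 1 + j2.5 → |·| ≈ 2.6926, ∠ ≈ 68.20°
pole (1 + j10·0.1) = 1 + j1 → |·| ≈ 1.4142, ∠ ≈ 45.00°
pole (1 + j10·0.04) = 1 + j0.4 → |·| ≈ 1.077, ∠ ≈ 21.80°
pole (1 + j10·0.025) = 1 + j0.25 → |·| ≈ 1.0308, ∠ ≈ 14.04°
|G| = 0.8 · 5.099 · 2.6926 / (1.4142 · 1.077 · 1.0308) ≈ 6.9959
Gain = 20 log₁₀(6.9959) ≈ 16.90 dB
∠G = (78.69° + 68.20°) − (45.00° + 21.80° + 14.04°) = 66.05°

ω = 1: -0.8 dB, 31.2°; ω = 10: 16.9 dB, 66.1°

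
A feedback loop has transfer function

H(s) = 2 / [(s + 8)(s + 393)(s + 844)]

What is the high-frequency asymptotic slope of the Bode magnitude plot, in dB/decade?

Each pole contributes −20 dB/decade at high frequency; each zero contributes +20 dB/decade.
Net: 0 zero(s) − 3 pole(s) → -60 dB/decade.

-60 dB/decade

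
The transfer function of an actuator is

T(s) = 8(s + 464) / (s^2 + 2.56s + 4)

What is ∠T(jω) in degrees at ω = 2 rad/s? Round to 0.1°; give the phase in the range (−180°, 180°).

-89.8°

At s = jω = j2:
zero (s+464): 464 + j2 → |·| = √(464²+2²) = √215300 ≈ 464, ∠ = arctan(2/464) ≈ 0.25°
quadratic: (j2)² + 2.56·j2 + 4 = 0 + j5.12 → |·| ≈ 5.12, ∠ ≈ 90.00°
∠T = 0.25° − 90.00° = -89.75°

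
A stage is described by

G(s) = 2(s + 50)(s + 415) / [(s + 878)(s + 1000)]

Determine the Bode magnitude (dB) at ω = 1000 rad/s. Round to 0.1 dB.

1.2 dB

At s = jω = j1000:
zero (s+50): 50 + j1000 → |·| = √(50²+1000²) = √1002500 ≈ 1001.2, ∠ = arctan(1000/50) ≈ 87.14°
zero (s+415): 415 + j1000 → |·| = √(415²+1000²) = √1172225 ≈ 1082.7, ∠ = arctan(1000/415) ≈ 67.46°
pole (s+878): 878 + j1000 → |·| = √(878²+1000²) = √1770884 ≈ 1330.7, ∠ = arctan(1000/878) ≈ 48.72°
pole (s+1000): 1000 + j1000 → |·| = √(1000²+1000²) = √2000000 ≈ 1414.2, ∠ = arctan(1000/1000) ≈ 45.00°
|G| = 2 · 1.084e+06 / 1.8819e+06 ≈ 1.152
Gain = 20 log₁₀(1.152) ≈ 1.23 dB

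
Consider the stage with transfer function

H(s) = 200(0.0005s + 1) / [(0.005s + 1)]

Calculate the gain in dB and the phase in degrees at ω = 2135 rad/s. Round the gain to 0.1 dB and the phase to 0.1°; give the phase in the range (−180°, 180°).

28.7 dB, -37.8°

At ω = 2135 rad/s:
zero (1 + j2135·0.0005) = 1 + j1.0675 → |·| ≈ 1.4627, ∠ ≈ 46.87°
pole (1 + j2135·0.005) = 1 + j10.675 → |·| ≈ 10.722, ∠ ≈ 84.65°
|H| = 200 · 1.4627 / (10.722) ≈ 27.284
Gain = 20 log₁₀(27.284) ≈ 28.72 dB
∠H = (46.87°) − (84.65°) = -37.78°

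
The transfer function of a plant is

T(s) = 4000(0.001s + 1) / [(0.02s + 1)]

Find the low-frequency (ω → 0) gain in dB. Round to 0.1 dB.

T(0) = 4000 · 1 / 1 = 4000
20 log₁₀(4000) ≈ 72.04 dB

72.0 dB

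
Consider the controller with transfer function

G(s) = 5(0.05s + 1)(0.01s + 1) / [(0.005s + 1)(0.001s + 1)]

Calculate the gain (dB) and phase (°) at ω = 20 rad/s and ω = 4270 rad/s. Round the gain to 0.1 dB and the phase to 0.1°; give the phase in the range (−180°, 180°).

At ω = 20 rad/s:
zero (1 + j20·0.05) = 1 + j1 → |·| ≈ 1.4142, ∠ ≈ 45.00°
zero (1 + j20·0.01) = 1 + j0.2 → |·| ≈ 1.0198, ∠ ≈ 11.31°
pole (1 + j20·0.005) = 1 + j0.1 → |·| ≈ 1.005, ∠ ≈ 5.71°
pole (1 + j20·0.001) = 1 + j0.02 → |·| ≈ 1.0002, ∠ ≈ 1.15°
|G| = 5 · 1.4142 · 1.0198 / (1.005 · 1.0002) ≈ 7.1737
Gain = 20 log₁₀(7.1737) ≈ 17.11 dB
∠G = (45.00° + 11.31°) − (5.71° + 1.15°) = 49.45°

At ω = 4270 rad/s:
zero (1 + j4270·0.05) = 1 + j213.5 → |·| ≈ 213.5, ∠ ≈ 89.73°
zero (1 + j4270·0.01) = 1 + j42.7 → |·| ≈ 42.712, ∠ ≈ 88.66°
pole (1 + j4270·0.005) = 1 + j21.35 → |·| ≈ 21.373, ∠ ≈ 87.32°
pole (1 + j4270·0.001) = 1 + j4.27 → |·| ≈ 4.3855, ∠ ≈ 76.82°
|G| = 5 · 213.5 · 42.712 / (21.373 · 4.3855) ≈ 486.44
Gain = 20 log₁₀(486.44) ≈ 53.74 dB
∠G = (89.73° + 88.66°) − (87.32° + 76.82°) = 14.25°

ω = 20: 17.1 dB, 49.5°; ω = 4270: 53.7 dB, 14.3°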